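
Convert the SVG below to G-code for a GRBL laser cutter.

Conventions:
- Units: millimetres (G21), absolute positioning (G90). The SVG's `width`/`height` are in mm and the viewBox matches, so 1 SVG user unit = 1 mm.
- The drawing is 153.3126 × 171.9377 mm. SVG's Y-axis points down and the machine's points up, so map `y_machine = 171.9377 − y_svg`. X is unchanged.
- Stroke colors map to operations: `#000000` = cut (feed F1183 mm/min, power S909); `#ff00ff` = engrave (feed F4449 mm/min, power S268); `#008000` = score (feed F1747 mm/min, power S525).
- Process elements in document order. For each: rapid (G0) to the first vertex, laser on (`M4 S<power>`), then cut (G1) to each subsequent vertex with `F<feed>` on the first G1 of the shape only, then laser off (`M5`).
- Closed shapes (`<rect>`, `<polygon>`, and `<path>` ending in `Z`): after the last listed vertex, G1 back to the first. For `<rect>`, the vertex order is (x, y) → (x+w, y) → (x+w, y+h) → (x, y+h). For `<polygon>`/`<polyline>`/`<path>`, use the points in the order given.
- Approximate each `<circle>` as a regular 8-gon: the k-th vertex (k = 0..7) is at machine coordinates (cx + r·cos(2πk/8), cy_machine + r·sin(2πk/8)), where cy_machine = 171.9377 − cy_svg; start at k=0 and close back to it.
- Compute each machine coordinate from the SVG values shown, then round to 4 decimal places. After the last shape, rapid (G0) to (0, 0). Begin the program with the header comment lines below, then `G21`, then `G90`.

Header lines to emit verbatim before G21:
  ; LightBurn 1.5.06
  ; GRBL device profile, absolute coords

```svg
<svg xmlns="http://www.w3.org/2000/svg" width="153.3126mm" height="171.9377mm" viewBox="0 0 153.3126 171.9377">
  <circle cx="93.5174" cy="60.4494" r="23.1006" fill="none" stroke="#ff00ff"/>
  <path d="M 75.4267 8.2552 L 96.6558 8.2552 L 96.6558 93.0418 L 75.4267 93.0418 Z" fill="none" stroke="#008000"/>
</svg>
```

1 u = 1 mm; y_m = 171.9377 − y.

[1] `<circle>` circle, #ff00ff→engrave S268 F4449: (116.6180,111.4883) → (109.8520,127.8229) → (93.5174,134.5889) → (77.1828,127.8229) → (70.4168,111.4883) → (77.1828,95.1537) → (93.5174,88.3877) → (109.8520,95.1537) → (116.6180,111.4883) (closed)

[2] `<path>` rectangle, #008000→score S525 F1747: (75.4267,163.6825) → (96.6558,163.6825) → (96.6558,78.8959) → (75.4267,78.8959) → (75.4267,163.6825) (closed)

; LightBurn 1.5.06
; GRBL device profile, absolute coords
G21
G90
G0 X116.6180 Y111.4883
M4 S268
G1 X109.8520 Y127.8229 F4449
G1 X93.5174 Y134.5889
G1 X77.1828 Y127.8229
G1 X70.4168 Y111.4883
G1 X77.1828 Y95.1537
G1 X93.5174 Y88.3877
G1 X109.8520 Y95.1537
G1 X116.6180 Y111.4883
M5
G0 X75.4267 Y163.6825
M4 S525
G1 X96.6558 Y163.6825 F1747
G1 X96.6558 Y78.8959
G1 X75.4267 Y78.8959
G1 X75.4267 Y163.6825
M5
G0 X0.0000 Y0.0000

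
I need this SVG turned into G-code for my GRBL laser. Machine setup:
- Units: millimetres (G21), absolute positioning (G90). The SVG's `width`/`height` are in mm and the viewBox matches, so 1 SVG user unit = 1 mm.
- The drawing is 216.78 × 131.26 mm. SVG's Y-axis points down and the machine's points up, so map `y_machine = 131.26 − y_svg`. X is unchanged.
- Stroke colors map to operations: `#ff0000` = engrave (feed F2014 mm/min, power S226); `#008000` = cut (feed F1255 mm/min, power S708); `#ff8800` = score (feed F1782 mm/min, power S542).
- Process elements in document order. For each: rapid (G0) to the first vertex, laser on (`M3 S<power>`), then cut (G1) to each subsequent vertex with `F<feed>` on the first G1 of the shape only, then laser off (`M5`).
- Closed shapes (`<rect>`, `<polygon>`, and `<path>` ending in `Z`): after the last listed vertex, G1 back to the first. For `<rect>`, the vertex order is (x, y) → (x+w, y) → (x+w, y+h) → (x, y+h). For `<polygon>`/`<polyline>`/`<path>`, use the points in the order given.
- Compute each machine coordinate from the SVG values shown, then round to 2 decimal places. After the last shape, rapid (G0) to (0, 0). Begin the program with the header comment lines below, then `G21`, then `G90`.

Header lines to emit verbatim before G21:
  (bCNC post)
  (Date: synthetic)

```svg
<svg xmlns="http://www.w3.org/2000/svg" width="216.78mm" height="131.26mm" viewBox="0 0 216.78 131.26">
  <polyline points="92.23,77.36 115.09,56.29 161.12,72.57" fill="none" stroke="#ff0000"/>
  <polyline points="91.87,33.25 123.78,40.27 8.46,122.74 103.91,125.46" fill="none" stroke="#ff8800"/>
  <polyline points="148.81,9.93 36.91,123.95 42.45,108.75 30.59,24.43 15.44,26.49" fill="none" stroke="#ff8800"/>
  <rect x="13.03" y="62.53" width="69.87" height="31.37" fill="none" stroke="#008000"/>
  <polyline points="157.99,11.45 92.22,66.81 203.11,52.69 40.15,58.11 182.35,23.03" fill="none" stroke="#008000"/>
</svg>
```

(bCNC post)
(Date: synthetic)
G21
G90
G0 X92.23 Y53.90
M3 S226
G1 X115.09 Y74.97 F2014
G1 X161.12 Y58.69
M5
G0 X91.87 Y98.01
M3 S542
G1 X123.78 Y90.99 F1782
G1 X8.46 Y8.52
G1 X103.91 Y5.80
M5
G0 X148.81 Y121.33
M3 S542
G1 X36.91 Y7.31 F1782
G1 X42.45 Y22.51
G1 X30.59 Y106.83
G1 X15.44 Y104.77
M5
G0 X13.03 Y68.73
M3 S708
G1 X82.90 Y68.73 F1255
G1 X82.90 Y37.36
G1 X13.03 Y37.36
G1 X13.03 Y68.73
M5
G0 X157.99 Y119.81
M3 S708
G1 X92.22 Y64.45 F1255
G1 X203.11 Y78.57
G1 X40.15 Y73.15
G1 X182.35 Y108.23
M5
G0 X0.00 Y0.00

1 u = 1 mm; y_m = 131.26 − y.

[1] `<polyline>` open polyline, #ff0000→engrave S226 F2014: (92.23,53.90) → (115.09,74.97) → (161.12,58.69)

[2] `<polyline>` open polyline, #ff8800→score S542 F1782: (91.87,98.01) → (123.78,90.99) → (8.46,8.52) → (103.91,5.80)

[3] `<polyline>` open polyline, #ff8800→score S542 F1782: (148.81,121.33) → (36.91,7.31) → (42.45,22.51) → (30.59,106.83) → (15.44,104.77)

[4] `<rect>` rectangle, #008000→cut S708 F1255: (13.03,68.73) → (82.90,68.73) → (82.90,37.36) → (13.03,37.36) → (13.03,68.73) (closed)

[5] `<polyline>` open polyline, #008000→cut S708 F1255: (157.99,119.81) → (92.22,64.45) → (203.11,78.57) → (40.15,73.15) → (182.35,108.23)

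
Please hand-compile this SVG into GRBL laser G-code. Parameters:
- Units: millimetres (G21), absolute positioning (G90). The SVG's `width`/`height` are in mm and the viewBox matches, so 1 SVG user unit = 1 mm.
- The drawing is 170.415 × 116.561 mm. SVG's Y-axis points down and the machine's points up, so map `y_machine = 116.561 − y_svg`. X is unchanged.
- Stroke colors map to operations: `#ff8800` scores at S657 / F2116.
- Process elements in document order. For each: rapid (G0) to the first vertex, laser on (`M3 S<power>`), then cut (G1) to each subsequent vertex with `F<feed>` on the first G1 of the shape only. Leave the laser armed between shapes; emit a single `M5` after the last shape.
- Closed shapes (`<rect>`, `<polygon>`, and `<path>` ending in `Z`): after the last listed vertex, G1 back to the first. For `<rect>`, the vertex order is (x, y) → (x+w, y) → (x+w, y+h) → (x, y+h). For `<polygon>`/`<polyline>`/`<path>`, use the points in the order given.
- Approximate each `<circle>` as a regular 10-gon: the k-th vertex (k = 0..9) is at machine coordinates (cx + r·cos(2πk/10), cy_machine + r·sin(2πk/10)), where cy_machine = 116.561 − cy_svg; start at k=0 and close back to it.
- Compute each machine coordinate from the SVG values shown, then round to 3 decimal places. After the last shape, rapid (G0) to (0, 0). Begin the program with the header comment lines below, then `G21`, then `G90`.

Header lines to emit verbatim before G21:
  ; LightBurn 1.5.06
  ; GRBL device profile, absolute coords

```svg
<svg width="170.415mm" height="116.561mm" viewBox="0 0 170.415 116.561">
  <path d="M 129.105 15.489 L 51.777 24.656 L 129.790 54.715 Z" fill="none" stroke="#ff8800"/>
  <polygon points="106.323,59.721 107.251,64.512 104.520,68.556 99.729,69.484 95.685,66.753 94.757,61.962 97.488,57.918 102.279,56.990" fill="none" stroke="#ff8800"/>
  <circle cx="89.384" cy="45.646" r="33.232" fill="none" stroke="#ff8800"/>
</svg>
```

viewBox `0 0 170.415 116.561` with mm width/height → 1 unit = 1 mm. Flip: y_m = 116.561 − y_svg.

**Shape 1** — `<path>` closed polygon, stroke `#ff8800` → score (S657, F2116). Machine vertices: (129.105,101.072) → (51.777,91.905) → (129.790,61.846) → (129.105,101.072). Closed: final G1 returns to the first vertex.

**Shape 2** — `<polygon>` regular polygon, stroke `#ff8800` → score (S657, F2116). Machine vertices: (106.323,56.840) → (107.251,52.049) → (104.520,48.005) → (99.729,47.077) → (95.685,49.808) → (94.757,54.599) → (97.488,58.643) → (102.279,59.571) → (106.323,56.840). Closed: final G1 returns to the first vertex.

**Shape 3** — `<circle>` circle, stroke `#ff8800` → score (S657, F2116). Machine vertices: (122.616,70.915) → (116.269,90.448) → (99.653,102.521) → (79.115,102.521) → (62.499,90.448) → (56.152,70.915) → (62.499,51.382) → (79.115,39.309) → (99.653,39.309) → (116.269,51.382) → (122.616,70.915). Closed: final G1 returns to the first vertex.

; LightBurn 1.5.06
; GRBL device profile, absolute coords
G21
G90
G0 X129.105 Y101.072
M3 S657
G1 X51.777 Y91.905 F2116
G1 X129.790 Y61.846
G1 X129.105 Y101.072
G0 X106.323 Y56.840
M3 S657
G1 X107.251 Y52.049 F2116
G1 X104.520 Y48.005
G1 X99.729 Y47.077
G1 X95.685 Y49.808
G1 X94.757 Y54.599
G1 X97.488 Y58.643
G1 X102.279 Y59.571
G1 X106.323 Y56.840
G0 X122.616 Y70.915
M3 S657
G1 X116.269 Y90.448 F2116
G1 X99.653 Y102.521
G1 X79.115 Y102.521
G1 X62.499 Y90.448
G1 X56.152 Y70.915
G1 X62.499 Y51.382
G1 X79.115 Y39.309
G1 X99.653 Y39.309
G1 X116.269 Y51.382
G1 X122.616 Y70.915
M5
G0 X0.000 Y0.000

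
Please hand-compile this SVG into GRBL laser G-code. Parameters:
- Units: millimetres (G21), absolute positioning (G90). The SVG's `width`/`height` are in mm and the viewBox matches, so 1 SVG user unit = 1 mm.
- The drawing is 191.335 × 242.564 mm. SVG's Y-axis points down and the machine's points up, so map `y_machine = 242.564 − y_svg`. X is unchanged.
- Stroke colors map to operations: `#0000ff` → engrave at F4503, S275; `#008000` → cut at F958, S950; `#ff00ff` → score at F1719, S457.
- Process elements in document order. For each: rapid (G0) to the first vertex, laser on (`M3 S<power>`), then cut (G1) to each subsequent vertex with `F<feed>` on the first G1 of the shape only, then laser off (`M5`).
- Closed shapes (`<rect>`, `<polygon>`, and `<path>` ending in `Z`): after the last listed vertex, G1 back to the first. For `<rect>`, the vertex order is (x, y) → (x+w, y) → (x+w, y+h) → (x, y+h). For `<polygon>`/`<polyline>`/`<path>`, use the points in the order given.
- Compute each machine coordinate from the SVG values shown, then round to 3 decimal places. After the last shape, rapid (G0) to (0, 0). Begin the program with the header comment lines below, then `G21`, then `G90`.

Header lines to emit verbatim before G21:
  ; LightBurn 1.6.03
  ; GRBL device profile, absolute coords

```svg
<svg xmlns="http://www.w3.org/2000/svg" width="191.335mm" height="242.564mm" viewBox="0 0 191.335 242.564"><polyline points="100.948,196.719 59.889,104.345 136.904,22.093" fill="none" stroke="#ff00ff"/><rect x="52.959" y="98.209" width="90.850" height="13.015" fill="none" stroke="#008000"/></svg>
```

1 u = 1 mm; y_m = 242.564 − y.

[1] `<polyline>` open polyline, #ff00ff→score S457 F1719: (100.948,45.845) → (59.889,138.219) → (136.904,220.471)

[2] `<rect>` rectangle, #008000→cut S950 F958: (52.959,144.355) → (143.809,144.355) → (143.809,131.340) → (52.959,131.340) → (52.959,144.355) (closed)

; LightBurn 1.6.03
; GRBL device profile, absolute coords
G21
G90
G0 X100.948 Y45.845
M3 S457
G1 X59.889 Y138.219 F1719
G1 X136.904 Y220.471
M5
G0 X52.959 Y144.355
M3 S950
G1 X143.809 Y144.355 F958
G1 X143.809 Y131.340
G1 X52.959 Y131.340
G1 X52.959 Y144.355
M5
G0 X0.000 Y0.000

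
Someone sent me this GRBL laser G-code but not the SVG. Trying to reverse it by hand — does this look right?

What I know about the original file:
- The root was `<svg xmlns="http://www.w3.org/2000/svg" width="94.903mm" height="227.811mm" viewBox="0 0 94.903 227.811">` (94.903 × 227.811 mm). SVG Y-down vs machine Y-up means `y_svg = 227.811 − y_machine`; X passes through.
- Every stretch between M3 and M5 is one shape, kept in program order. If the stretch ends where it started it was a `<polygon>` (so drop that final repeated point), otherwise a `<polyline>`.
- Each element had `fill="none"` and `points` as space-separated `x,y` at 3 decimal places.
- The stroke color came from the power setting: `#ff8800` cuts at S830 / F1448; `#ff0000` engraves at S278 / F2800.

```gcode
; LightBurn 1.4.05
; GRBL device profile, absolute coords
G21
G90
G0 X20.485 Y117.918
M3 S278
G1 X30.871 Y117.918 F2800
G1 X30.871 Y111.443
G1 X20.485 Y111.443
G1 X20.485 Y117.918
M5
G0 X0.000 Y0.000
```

Machine Y-up, SVG Y-down with viewBox height 227.811, so y_svg = 227.811 − y_machine; X carries over. Every run uses S278, so all elements get stroke `#ff0000` (engrave).

Run 1: The run returns to its start, so emit a `<polygon>` with points (Y-flipped): 20.485,109.893 30.871,109.893 30.871,116.368 20.485,116.368.

<svg xmlns="http://www.w3.org/2000/svg" width="94.903mm" height="227.811mm" viewBox="0 0 94.903 227.811">
  <polygon points="20.485,109.893 30.871,109.893 30.871,116.368 20.485,116.368" fill="none" stroke="#ff0000"/>
</svg>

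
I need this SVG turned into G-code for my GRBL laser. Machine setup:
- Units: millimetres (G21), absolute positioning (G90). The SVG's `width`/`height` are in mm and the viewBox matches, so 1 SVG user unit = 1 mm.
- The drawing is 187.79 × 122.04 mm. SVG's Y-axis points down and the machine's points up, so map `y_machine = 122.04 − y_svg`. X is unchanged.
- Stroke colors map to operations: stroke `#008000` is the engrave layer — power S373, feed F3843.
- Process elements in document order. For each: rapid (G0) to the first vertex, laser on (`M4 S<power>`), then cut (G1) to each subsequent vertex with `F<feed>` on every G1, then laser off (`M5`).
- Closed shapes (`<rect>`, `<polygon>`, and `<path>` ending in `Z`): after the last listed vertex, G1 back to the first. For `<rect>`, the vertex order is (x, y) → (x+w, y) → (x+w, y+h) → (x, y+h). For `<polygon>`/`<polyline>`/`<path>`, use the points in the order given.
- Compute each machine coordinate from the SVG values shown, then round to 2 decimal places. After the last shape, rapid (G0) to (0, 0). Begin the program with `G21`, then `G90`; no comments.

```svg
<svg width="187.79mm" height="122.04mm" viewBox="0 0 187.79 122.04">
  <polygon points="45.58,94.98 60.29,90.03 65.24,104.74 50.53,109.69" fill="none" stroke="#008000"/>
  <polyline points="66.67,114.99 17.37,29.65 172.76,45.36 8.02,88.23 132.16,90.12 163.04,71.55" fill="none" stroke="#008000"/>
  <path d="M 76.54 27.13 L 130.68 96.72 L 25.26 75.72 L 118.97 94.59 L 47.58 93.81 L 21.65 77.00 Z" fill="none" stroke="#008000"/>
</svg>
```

G21
G90
G0 X45.58 Y27.06
M4 S373
G1 X60.29 Y32.01 F3843
G1 X65.24 Y17.30 F3843
G1 X50.53 Y12.35 F3843
G1 X45.58 Y27.06 F3843
M5
G0 X66.67 Y7.05
M4 S373
G1 X17.37 Y92.39 F3843
G1 X172.76 Y76.68 F3843
G1 X8.02 Y33.81 F3843
G1 X132.16 Y31.92 F3843
G1 X163.04 Y50.49 F3843
M5
G0 X76.54 Y94.91
M4 S373
G1 X130.68 Y25.32 F3843
G1 X25.26 Y46.32 F3843
G1 X118.97 Y27.45 F3843
G1 X47.58 Y28.23 F3843
G1 X21.65 Y45.04 F3843
G1 X76.54 Y94.91 F3843
M5
G0 X0.00 Y0.00

viewBox `0 0 187.79 122.04` with mm width/height → 1 unit = 1 mm. Flip: y_m = 122.04 − y_svg.

**Shape 1** — `<polygon>` regular polygon, stroke `#008000` → engrave (S373, F3843). Machine vertices: (45.58,27.06) → (60.29,32.01) → (65.24,17.30) → (50.53,12.35) → (45.58,27.06). Closed: final G1 returns to the first vertex.

**Shape 2** — `<polyline>` open polyline, stroke `#008000` → engrave (S373, F3843). Machine vertices: (66.67,7.05) → (17.37,92.39) → (172.76,76.68) → (8.02,33.81) → (132.16,31.92) → (163.04,50.49). Open path.

**Shape 3** — `<path>` closed polygon, stroke `#008000` → engrave (S373, F3843). Machine vertices: (76.54,94.91) → (130.68,25.32) → (25.26,46.32) → (118.97,27.45) → (47.58,28.23) → (21.65,45.04) → (76.54,94.91). Closed: final G1 returns to the first vertex.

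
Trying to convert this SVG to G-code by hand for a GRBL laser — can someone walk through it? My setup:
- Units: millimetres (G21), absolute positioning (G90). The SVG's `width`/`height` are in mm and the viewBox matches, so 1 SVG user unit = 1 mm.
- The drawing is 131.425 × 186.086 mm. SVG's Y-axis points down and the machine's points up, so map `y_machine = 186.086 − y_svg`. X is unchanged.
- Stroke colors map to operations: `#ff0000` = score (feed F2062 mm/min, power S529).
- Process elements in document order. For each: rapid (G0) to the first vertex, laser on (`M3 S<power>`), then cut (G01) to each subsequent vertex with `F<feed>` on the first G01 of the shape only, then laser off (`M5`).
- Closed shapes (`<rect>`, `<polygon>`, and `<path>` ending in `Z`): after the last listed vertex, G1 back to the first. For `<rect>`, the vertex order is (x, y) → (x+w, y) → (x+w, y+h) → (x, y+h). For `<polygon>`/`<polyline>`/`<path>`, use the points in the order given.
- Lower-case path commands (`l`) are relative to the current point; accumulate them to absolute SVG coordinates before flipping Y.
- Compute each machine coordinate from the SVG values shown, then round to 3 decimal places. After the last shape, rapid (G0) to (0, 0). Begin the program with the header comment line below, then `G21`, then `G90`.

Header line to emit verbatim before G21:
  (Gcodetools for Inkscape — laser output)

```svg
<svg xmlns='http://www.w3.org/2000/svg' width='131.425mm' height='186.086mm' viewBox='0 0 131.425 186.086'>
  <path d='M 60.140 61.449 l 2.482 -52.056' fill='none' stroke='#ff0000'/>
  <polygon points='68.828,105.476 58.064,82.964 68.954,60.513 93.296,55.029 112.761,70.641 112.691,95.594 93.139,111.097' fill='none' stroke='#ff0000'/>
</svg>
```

viewBox `0 0 131.425 186.086` with mm width/height → 1 unit = 1 mm. Flip: y_m = 186.086 − y_svg.

**Shape 1** — `<path>` line segment, stroke `#ff0000` → score (S529, F2062). Machine vertices: (60.140,124.637) → (62.622,176.693). Open path.

**Shape 2** — `<polygon>` regular polygon, stroke `#ff0000` → score (S529, F2062). Machine vertices: (68.828,80.610) → (58.064,103.122) → (68.954,125.573) → (93.296,131.057) → (112.761,115.445) → (112.691,90.492) → (93.139,74.989) → (68.828,80.610). Closed: final G1 returns to the first vertex.

(Gcodetools for Inkscape — laser output)
G21
G90
G0 X60.140 Y124.637
M3 S529
G01 X62.622 Y176.693 F2062
M5
G0 X68.828 Y80.610
M3 S529
G01 X58.064 Y103.122 F2062
G01 X68.954 Y125.573
G01 X93.296 Y131.057
G01 X112.761 Y115.445
G01 X112.691 Y90.492
G01 X93.139 Y74.989
G01 X68.828 Y80.610
M5
G0 X0.000 Y0.000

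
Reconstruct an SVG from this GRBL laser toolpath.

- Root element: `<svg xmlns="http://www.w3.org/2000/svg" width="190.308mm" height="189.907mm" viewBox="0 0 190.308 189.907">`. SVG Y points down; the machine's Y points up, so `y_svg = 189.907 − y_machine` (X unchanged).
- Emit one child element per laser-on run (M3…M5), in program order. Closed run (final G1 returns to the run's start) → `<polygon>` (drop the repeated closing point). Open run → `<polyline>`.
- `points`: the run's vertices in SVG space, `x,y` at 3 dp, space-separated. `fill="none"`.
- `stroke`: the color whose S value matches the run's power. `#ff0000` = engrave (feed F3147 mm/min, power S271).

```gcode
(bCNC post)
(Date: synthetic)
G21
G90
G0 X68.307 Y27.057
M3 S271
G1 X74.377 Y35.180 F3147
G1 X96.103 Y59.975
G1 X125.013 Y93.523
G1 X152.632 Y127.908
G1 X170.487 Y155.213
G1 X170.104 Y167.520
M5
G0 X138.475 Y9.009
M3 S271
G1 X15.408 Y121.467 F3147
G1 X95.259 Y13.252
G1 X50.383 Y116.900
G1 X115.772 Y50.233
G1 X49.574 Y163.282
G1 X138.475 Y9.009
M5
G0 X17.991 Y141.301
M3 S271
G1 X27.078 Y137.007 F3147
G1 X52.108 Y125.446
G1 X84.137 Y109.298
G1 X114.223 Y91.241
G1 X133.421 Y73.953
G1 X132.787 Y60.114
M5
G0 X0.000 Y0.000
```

Machine Y-up, SVG Y-down with viewBox height 189.907, so y_svg = 189.907 − y_machine; X carries over. Every run uses S271, so all elements get stroke `#ff0000` (engrave).

Run 1: The run is open, so emit a `<polyline>` with points (Y-flipped): 68.307,162.850 74.377,154.727 96.103,129.932 125.013,96.384 152.632,61.999 170.487,34.694 170.104,22.387.

Run 2: The run returns to its start, so emit a `<polygon>` with points (Y-flipped): 138.475,180.898 15.408,68.440 95.259,176.655 50.383,73.007 115.772,139.674 49.574,26.625.

Run 3: The run is open, so emit a `<polyline>` with points (Y-flipped): 17.991,48.606 27.078,52.900 52.108,64.461 84.137,80.609 114.223,98.666 133.421,115.954 132.787,129.793.

<svg xmlns="http://www.w3.org/2000/svg" width="190.308mm" height="189.907mm" viewBox="0 0 190.308 189.907">
  <polyline points="68.307,162.850 74.377,154.727 96.103,129.932 125.013,96.384 152.632,61.999 170.487,34.694 170.104,22.387" fill="none" stroke="#ff0000"/>
  <polygon points="138.475,180.898 15.408,68.440 95.259,176.655 50.383,73.007 115.772,139.674 49.574,26.625" fill="none" stroke="#ff0000"/>
  <polyline points="17.991,48.606 27.078,52.900 52.108,64.461 84.137,80.609 114.223,98.666 133.421,115.954 132.787,129.793" fill="none" stroke="#ff0000"/>
</svg>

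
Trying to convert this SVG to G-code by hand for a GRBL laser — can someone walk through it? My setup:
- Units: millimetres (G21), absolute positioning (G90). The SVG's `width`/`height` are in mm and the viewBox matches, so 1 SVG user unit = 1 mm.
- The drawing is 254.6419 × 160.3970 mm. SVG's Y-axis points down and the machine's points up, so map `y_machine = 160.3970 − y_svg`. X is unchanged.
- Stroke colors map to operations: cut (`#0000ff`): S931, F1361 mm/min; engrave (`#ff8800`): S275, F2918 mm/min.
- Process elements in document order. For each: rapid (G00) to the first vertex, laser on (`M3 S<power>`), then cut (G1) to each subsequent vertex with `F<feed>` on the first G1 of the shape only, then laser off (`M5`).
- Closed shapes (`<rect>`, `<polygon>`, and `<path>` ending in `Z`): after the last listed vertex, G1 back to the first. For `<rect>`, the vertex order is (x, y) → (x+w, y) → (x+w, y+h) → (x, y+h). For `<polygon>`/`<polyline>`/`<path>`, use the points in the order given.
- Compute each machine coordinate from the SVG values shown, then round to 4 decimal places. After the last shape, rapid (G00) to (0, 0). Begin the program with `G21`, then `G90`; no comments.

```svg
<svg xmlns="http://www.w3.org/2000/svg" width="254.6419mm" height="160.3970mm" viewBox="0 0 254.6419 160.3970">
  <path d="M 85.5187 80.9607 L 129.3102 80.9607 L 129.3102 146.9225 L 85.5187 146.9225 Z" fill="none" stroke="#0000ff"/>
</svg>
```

1 u = 1 mm; y_m = 160.3970 − y.

[1] `<path>` rectangle, #0000ff→cut S931 F1361: (85.5187,79.4363) → (129.3102,79.4363) → (129.3102,13.4745) → (85.5187,13.4745) → (85.5187,79.4363) (closed)

G21
G90
G00 X85.5187 Y79.4363
M3 S931
G1 X129.3102 Y79.4363 F1361
G1 X129.3102 Y13.4745
G1 X85.5187 Y13.4745
G1 X85.5187 Y79.4363
M5
G00 X0.0000 Y0.0000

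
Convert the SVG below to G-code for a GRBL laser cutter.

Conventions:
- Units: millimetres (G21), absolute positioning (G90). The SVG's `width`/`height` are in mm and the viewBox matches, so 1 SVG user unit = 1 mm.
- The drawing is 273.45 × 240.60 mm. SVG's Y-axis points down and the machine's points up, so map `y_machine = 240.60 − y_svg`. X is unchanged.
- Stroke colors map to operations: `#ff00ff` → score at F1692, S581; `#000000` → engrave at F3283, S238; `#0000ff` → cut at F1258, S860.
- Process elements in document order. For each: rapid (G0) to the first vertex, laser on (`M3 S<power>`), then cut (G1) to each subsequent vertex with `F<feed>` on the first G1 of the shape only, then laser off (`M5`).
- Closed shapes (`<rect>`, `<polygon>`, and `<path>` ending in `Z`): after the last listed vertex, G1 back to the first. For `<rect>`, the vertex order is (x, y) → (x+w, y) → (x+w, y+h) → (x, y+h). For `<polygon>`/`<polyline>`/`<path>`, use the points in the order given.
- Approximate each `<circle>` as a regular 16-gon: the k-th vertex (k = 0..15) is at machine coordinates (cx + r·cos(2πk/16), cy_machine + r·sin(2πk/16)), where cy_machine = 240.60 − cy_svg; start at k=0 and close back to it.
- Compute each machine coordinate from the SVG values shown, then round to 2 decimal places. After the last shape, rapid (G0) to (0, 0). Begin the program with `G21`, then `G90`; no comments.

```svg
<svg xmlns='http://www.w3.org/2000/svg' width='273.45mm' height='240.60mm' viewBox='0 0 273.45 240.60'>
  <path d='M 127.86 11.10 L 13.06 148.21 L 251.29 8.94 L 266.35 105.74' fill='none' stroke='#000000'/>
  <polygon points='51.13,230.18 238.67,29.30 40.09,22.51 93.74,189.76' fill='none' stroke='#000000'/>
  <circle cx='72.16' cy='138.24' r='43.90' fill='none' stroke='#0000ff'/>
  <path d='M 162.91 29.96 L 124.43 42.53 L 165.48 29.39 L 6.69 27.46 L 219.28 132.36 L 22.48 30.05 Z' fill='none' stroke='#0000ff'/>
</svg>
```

G21
G90
G0 X127.86 Y229.50
M3 S238
G1 X13.06 Y92.39 F3283
G1 X251.29 Y231.66
G1 X266.35 Y134.86
M5
G0 X51.13 Y10.42
M3 S238
G1 X238.67 Y211.30 F3283
G1 X40.09 Y218.09
G1 X93.74 Y50.84
G1 X51.13 Y10.42
M5
G0 X116.06 Y102.36
M3 S860
G1 X112.72 Y119.16 F1258
G1 X103.20 Y133.40
G1 X88.96 Y142.92
G1 X72.16 Y146.26
G1 X55.36 Y142.92
G1 X41.12 Y133.40
G1 X31.60 Y119.16
G1 X28.26 Y102.36
G1 X31.60 Y85.56
G1 X41.12 Y71.32
G1 X55.36 Y61.80
G1 X72.16 Y58.46
G1 X88.96 Y61.80
G1 X103.20 Y71.32
G1 X112.72 Y85.56
G1 X116.06 Y102.36
M5
G0 X162.91 Y210.64
M3 S860
G1 X124.43 Y198.07 F1258
G1 X165.48 Y211.21
G1 X6.69 Y213.14
G1 X219.28 Y108.24
G1 X22.48 Y210.55
G1 X162.91 Y210.64
M5
G0 X0.00 Y0.00

Since the viewBox matches the mm dimensions, user units are millimetres directly. The only transform is the Y-flip y_m = 240.60 − y_svg.

Shape 1 is a open polyline drawn with `<path>`. Its stroke #000000 means engrave at S238, F3283. After flipping Y the toolpath is (127.86,229.50) → (13.06,92.39) → (251.29,231.66) → (266.35,134.86).

Shape 2 is a closed polygon drawn with `<polygon>`. Its stroke #000000 means engrave at S238, F3283. After flipping Y the toolpath is (51.13,10.42) → (238.67,211.30) → (40.09,218.09) → (93.74,50.84) → (51.13,10.42), returning to the start.

Shape 3 is a circle drawn with `<circle>`. Its stroke #0000ff means cut at S860, F1258. After flipping Y the toolpath is (116.06,102.36) → (112.72,119.16) → (103.20,133.40) → (88.96,142.92) → (72.16,146.26) → (55.36,142.92) → (41.12,133.40) → (31.60,119.16) → (28.26,102.36) → (31.60,85.56) → (41.12,71.32) → (55.36,61.80) → (72.16,58.46) → (88.96,61.80) → (103.20,71.32) → (112.72,85.56) → (116.06,102.36), returning to the start.

Shape 4 is a closed polygon drawn with `<path>`. Its stroke #0000ff means cut at S860, F1258. After flipping Y the toolpath is (162.91,210.64) → (124.43,198.07) → (165.48,211.21) → (6.69,213.14) → (219.28,108.24) → (22.48,210.55) → (162.91,210.64), returning to the start.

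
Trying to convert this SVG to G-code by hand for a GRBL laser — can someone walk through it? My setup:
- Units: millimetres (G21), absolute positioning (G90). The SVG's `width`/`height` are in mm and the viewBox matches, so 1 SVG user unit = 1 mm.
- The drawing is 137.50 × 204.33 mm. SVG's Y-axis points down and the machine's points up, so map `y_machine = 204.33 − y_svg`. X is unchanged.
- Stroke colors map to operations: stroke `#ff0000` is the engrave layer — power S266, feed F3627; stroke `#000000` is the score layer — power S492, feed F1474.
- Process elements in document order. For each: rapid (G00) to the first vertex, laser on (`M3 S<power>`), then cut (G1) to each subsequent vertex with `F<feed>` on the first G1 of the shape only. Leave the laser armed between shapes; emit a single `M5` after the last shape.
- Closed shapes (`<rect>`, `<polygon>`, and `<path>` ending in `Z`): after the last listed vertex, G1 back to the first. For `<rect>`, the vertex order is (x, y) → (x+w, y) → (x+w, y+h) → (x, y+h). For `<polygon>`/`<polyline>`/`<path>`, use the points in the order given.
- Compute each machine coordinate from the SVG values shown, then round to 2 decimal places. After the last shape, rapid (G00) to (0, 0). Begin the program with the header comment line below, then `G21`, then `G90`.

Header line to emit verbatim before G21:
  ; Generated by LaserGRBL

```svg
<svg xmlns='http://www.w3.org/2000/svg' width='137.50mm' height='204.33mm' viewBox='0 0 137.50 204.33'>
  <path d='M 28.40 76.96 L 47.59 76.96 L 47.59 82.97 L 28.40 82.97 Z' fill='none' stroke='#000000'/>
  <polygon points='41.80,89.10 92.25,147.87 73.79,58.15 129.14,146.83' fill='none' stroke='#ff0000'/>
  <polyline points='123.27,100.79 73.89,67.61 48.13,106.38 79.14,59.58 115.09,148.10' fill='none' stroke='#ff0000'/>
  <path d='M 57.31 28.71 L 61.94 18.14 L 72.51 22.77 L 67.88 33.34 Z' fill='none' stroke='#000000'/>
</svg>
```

; Generated by LaserGRBL
G21
G90
G00 X28.40 Y127.37
M3 S492
G1 X47.59 Y127.37 F1474
G1 X47.59 Y121.36
G1 X28.40 Y121.36
G1 X28.40 Y127.37
G00 X41.80 Y115.23
M3 S266
G1 X92.25 Y56.46 F3627
G1 X73.79 Y146.18
G1 X129.14 Y57.50
G1 X41.80 Y115.23
G00 X123.27 Y103.54
M3 S266
G1 X73.89 Y136.72 F3627
G1 X48.13 Y97.95
G1 X79.14 Y144.75
G1 X115.09 Y56.23
G00 X57.31 Y175.62
M3 S492
G1 X61.94 Y186.19 F1474
G1 X72.51 Y181.56
G1 X67.88 Y170.99
G1 X57.31 Y175.62
M5
G00 X0.00 Y0.00

Since the viewBox matches the mm dimensions, user units are millimetres directly. The only transform is the Y-flip y_m = 204.33 − y_svg.

Shape 1 is a rectangle drawn with `<path>`. Its stroke #000000 means score at S492, F1474. After flipping Y the toolpath is (28.40,127.37) → (47.59,127.37) → (47.59,121.36) → (28.40,121.36) → (28.40,127.37), returning to the start.

Shape 2 is a closed polygon drawn with `<polygon>`. Its stroke #ff0000 means engrave at S266, F3627. After flipping Y the toolpath is (41.80,115.23) → (92.25,56.46) → (73.79,146.18) → (129.14,57.50) → (41.80,115.23), returning to the start.

Shape 3 is a open polyline drawn with `<polyline>`. Its stroke #ff0000 means engrave at S266, F3627. After flipping Y the toolpath is (123.27,103.54) → (73.89,136.72) → (48.13,97.95) → (79.14,144.75) → (115.09,56.23).

Shape 4 is a regular polygon drawn with `<path>`. Its stroke #000000 means score at S492, F1474. After flipping Y the toolpath is (57.31,175.62) → (61.94,186.19) → (72.51,181.56) → (67.88,170.99) → (57.31,175.62), returning to the start.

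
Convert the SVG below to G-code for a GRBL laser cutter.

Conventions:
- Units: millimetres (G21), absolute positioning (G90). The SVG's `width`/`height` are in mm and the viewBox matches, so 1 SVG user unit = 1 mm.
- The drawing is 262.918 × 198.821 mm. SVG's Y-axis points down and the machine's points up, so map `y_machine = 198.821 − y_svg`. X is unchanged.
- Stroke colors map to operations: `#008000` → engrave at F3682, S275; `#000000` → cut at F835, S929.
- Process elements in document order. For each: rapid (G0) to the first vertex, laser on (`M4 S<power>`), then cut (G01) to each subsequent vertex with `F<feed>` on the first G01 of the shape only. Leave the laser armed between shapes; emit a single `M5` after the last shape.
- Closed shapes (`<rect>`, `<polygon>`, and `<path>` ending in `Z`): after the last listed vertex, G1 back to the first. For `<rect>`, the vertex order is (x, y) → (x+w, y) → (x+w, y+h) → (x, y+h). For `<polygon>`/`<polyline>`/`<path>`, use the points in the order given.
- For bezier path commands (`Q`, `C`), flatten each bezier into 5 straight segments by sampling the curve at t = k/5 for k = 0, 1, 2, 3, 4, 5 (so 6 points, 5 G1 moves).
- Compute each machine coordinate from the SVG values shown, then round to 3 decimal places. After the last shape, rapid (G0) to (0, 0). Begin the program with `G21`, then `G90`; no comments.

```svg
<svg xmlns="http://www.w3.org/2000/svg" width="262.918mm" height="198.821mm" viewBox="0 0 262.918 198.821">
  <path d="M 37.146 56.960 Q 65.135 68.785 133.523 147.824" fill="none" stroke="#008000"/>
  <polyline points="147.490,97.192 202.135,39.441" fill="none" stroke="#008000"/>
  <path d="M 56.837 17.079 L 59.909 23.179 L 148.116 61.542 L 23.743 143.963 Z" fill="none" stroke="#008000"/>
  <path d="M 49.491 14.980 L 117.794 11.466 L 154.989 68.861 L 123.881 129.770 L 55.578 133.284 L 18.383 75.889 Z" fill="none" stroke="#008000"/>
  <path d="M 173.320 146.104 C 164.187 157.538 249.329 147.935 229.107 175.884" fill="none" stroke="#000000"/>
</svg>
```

viewBox `0 0 262.918 198.821` with mm width/height → 1 unit = 1 mm. Flip: y_m = 198.821 − y_svg.

**Shape 1** — `<path>` quadratic bezier, stroke `#008000` → engrave (S275, F3682). Control points (SVG): P0=(37.146,56.960), P1=(65.135,68.785), P2=(133.523,147.824); sampled at t=k/5. Machine vertices: (37.146,141.861) → (49.958,134.442) → (66.001,121.647) → (85.276,103.474) → (107.784,79.924) → (133.523,50.997). Open path.

**Shape 2** — `<polyline>` line segment, stroke `#008000` → engrave (S275, F3682). Machine vertices: (147.490,101.629) → (202.135,159.380). Open path.

**Shape 3** — `<path>` closed polygon, stroke `#008000` → engrave (S275, F3682). Machine vertices: (56.837,181.742) → (59.909,175.642) → (148.116,137.279) → (23.743,54.858) → (56.837,181.742). Closed: final G1 returns to the first vertex.

**Shape 4** — `<path>` regular polygon, stroke `#008000` → engrave (S275, F3682). Machine vertices: (49.491,183.841) → (117.794,187.355) → (154.989,129.960) → (123.881,69.051) → (55.578,65.537) → (18.383,122.932) → (49.491,183.841). Closed: final G1 returns to the first vertex.

**Shape 5** — `<path>` cubic bezier, stroke `#000000` → cut (S929, F835). Control points (SVG): P0=(173.320,146.104), P1=(164.187,157.538), P2=(249.329,147.935), P3=(229.107,175.884); sampled at t=k/5. Machine vertices: (173.320,52.717) → (177.556,47.912) → (194.836,45.344) → (215.576,42.201) → (230.194,35.669) → (229.107,22.937). Open path.

G21
G90
G0 X37.146 Y141.861
M4 S275
G01 X49.958 Y134.442 F3682
G01 X66.001 Y121.647
G01 X85.276 Y103.474
G01 X107.784 Y79.924
G01 X133.523 Y50.997
G0 X147.490 Y101.629
M4 S275
G01 X202.135 Y159.380 F3682
G0 X56.837 Y181.742
M4 S275
G01 X59.909 Y175.642 F3682
G01 X148.116 Y137.279
G01 X23.743 Y54.858
G01 X56.837 Y181.742
G0 X49.491 Y183.841
M4 S275
G01 X117.794 Y187.355 F3682
G01 X154.989 Y129.960
G01 X123.881 Y69.051
G01 X55.578 Y65.537
G01 X18.383 Y122.932
G01 X49.491 Y183.841
G0 X173.320 Y52.717
M4 S929
G01 X177.556 Y47.912 F835
G01 X194.836 Y45.344
G01 X215.576 Y42.201
G01 X230.194 Y35.669
G01 X229.107 Y22.937
M5
G0 X0.000 Y0.000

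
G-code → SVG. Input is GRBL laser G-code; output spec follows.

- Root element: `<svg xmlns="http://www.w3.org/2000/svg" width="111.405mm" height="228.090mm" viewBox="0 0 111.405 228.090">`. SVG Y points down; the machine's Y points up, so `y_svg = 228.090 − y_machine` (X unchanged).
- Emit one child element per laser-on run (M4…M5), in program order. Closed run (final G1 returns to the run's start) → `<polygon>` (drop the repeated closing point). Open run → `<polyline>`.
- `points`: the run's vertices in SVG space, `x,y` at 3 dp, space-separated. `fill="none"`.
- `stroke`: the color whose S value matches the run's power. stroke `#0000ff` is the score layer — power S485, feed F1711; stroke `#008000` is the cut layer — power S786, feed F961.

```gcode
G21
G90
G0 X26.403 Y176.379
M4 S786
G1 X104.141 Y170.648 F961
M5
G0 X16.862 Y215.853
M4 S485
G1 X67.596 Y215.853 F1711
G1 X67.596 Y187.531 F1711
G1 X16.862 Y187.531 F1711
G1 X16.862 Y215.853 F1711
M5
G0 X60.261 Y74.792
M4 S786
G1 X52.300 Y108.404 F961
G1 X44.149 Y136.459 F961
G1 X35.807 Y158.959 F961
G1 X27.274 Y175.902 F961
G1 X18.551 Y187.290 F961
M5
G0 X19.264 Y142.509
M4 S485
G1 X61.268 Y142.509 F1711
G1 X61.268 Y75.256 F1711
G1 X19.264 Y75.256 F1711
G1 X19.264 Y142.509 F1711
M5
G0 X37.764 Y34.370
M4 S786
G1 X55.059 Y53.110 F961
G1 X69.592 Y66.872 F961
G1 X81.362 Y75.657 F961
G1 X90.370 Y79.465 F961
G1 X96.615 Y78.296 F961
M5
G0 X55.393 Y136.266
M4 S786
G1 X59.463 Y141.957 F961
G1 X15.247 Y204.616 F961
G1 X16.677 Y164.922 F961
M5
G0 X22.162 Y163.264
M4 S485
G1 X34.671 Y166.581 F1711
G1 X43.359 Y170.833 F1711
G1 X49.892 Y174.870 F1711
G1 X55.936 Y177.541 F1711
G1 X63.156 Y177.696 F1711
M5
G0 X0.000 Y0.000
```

Machine Y-up, SVG Y-down with viewBox height 228.090, so y_svg = 228.090 − y_machine; X carries over.

Run 1: power S786 maps to stroke `#008000` (cut). The run is open, so emit a `<polyline>` with points (Y-flipped): 26.403,51.711 104.141,57.442.

Run 2: the run's S485 means `#0000ff` (score). The run returns to its start, so emit a `<polygon>` with points (Y-flipped): 16.862,12.237 67.596,12.237 67.596,40.559 16.862,40.559.

Run 3: S786 ⇒ cut layer `#008000`. The run is open, so emit a `<polyline>` with points (Y-flipped): 60.261,153.298 52.300,119.686 44.149,91.631 35.807,69.131 27.274,52.188 18.551,40.800.

Run 4: S485 ⇒ score layer `#0000ff`. The run returns to its start, so emit a `<polygon>` with points (Y-flipped): 19.264,85.581 61.268,85.581 61.268,152.834 19.264,152.834.

Run 5: the run's S786 means `#008000` (cut). The run is open, so emit a `<polyline>` with points (Y-flipped): 37.764,193.720 55.059,174.980 69.592,161.218 81.362,152.433 90.370,148.625 96.615,149.794.

Run 6: S786 ⇒ cut layer `#008000`. The run is open, so emit a `<polyline>` with points (Y-flipped): 55.393,91.824 59.463,86.133 15.247,23.474 16.677,63.168.

Run 7: power S485 maps to stroke `#0000ff` (score). The run is open, so emit a `<polyline>` with points (Y-flipped): 22.162,64.826 34.671,61.509 43.359,57.257 49.892,53.220 55.936,50.549 63.156,50.394.

<svg xmlns="http://www.w3.org/2000/svg" width="111.405mm" height="228.090mm" viewBox="0 0 111.405 228.090">
  <polyline points="26.403,51.711 104.141,57.442" fill="none" stroke="#008000"/>
  <polygon points="16.862,12.237 67.596,12.237 67.596,40.559 16.862,40.559" fill="none" stroke="#0000ff"/>
  <polyline points="60.261,153.298 52.300,119.686 44.149,91.631 35.807,69.131 27.274,52.188 18.551,40.800" fill="none" stroke="#008000"/>
  <polygon points="19.264,85.581 61.268,85.581 61.268,152.834 19.264,152.834" fill="none" stroke="#0000ff"/>
  <polyline points="37.764,193.720 55.059,174.980 69.592,161.218 81.362,152.433 90.370,148.625 96.615,149.794" fill="none" stroke="#008000"/>
  <polyline points="55.393,91.824 59.463,86.133 15.247,23.474 16.677,63.168" fill="none" stroke="#008000"/>
  <polyline points="22.162,64.826 34.671,61.509 43.359,57.257 49.892,53.220 55.936,50.549 63.156,50.394" fill="none" stroke="#0000ff"/>
</svg>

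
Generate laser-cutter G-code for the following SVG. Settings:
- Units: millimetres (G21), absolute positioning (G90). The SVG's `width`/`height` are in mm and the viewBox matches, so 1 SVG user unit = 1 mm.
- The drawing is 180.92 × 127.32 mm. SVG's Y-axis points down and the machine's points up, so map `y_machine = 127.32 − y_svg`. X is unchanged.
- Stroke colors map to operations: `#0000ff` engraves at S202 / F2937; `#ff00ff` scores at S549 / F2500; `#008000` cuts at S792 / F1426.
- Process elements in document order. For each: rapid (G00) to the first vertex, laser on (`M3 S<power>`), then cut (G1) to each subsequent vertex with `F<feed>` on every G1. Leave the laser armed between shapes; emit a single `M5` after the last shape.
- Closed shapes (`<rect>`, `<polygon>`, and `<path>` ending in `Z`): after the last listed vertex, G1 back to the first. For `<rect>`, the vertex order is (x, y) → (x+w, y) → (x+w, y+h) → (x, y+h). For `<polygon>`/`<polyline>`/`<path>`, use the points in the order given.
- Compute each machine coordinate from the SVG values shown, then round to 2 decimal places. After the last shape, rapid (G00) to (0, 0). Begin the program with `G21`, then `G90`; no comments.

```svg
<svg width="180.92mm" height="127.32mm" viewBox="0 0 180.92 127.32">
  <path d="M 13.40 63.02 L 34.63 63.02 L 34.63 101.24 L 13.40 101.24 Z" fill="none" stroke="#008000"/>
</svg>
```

1 u = 1 mm; y_m = 127.32 − y.

[1] `<path>` rectangle, #008000→cut S792 F1426: (13.40,64.30) → (34.63,64.30) → (34.63,26.08) → (13.40,26.08) → (13.40,64.30) (closed)

G21
G90
G00 X13.40 Y64.30
M3 S792
G1 X34.63 Y64.30 F1426
G1 X34.63 Y26.08 F1426
G1 X13.40 Y26.08 F1426
G1 X13.40 Y64.30 F1426
M5
G00 X0.00 Y0.00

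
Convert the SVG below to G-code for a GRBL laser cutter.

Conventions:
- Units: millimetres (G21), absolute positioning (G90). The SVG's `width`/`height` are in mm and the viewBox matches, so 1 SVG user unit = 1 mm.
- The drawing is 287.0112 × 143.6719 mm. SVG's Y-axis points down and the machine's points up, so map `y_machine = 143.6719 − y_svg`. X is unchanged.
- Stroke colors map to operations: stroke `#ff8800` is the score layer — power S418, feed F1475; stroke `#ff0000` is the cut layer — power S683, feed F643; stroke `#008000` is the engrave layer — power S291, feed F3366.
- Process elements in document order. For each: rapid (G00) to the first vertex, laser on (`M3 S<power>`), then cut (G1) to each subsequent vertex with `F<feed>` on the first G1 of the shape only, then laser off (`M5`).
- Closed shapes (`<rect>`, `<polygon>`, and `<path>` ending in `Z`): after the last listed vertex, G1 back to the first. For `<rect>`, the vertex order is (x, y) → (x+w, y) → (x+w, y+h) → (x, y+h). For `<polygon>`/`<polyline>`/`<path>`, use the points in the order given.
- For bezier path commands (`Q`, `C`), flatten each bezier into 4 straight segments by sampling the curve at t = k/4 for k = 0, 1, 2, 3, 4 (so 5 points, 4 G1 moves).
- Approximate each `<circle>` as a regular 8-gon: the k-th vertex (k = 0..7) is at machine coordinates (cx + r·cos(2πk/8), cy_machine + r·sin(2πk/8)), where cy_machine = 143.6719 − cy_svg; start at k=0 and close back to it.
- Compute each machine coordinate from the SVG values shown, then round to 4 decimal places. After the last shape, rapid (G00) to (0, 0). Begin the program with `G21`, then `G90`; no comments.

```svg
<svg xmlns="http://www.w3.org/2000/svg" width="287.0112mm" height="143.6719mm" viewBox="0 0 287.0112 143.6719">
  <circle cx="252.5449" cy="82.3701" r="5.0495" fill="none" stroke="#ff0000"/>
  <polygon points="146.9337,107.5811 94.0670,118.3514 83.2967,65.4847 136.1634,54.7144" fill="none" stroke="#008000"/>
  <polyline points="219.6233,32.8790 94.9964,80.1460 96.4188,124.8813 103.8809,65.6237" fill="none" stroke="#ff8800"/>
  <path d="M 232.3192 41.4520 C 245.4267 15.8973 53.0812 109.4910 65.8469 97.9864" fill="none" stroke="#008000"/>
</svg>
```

Since the viewBox matches the mm dimensions, user units are millimetres directly. The only transform is the Y-flip y_m = 143.6719 − y_svg.

Shape 1 is a circle drawn with `<circle>`. Its stroke #ff0000 means cut at S683, F643. After flipping Y the toolpath is (257.5944,61.3018) → (256.1154,64.8723) → (252.5449,66.3513) → (248.9744,64.8723) → (247.4954,61.3018) → (248.9744,57.7313) → (252.5449,56.2523) → (256.1154,57.7313) → (257.5944,61.3018), returning to the start.

Shape 2 is a regular polygon drawn with `<polygon>`. Its stroke #008000 means engrave at S291, F3366. After flipping Y the toolpath is (146.9337,36.0908) → (94.0670,25.3205) → (83.2967,78.1872) → (136.1634,88.9575) → (146.9337,36.0908), returning to the start.

Shape 3 is a open polyline drawn with `<polyline>`. Its stroke #ff8800 means score at S418, F1475. After flipping Y the toolpath is (219.6233,110.7929) → (94.9964,63.5259) → (96.4188,18.7906) → (103.8809,78.0482).

Shape 4 is a cubic bezier drawn with `<path>`. Its stroke #008000 means engrave at S291, F3366. After flipping Y the toolpath is (232.3192,102.2199) → (210.0425,102.5495) → (149.2112,79.2215) → (88.3159,53.2591) → (65.8469,45.6855).

G21
G90
G00 X257.5944 Y61.3018
M3 S683
G1 X256.1154 Y64.8723 F643
G1 X252.5449 Y66.3513
G1 X248.9744 Y64.8723
G1 X247.4954 Y61.3018
G1 X248.9744 Y57.7313
G1 X252.5449 Y56.2523
G1 X256.1154 Y57.7313
G1 X257.5944 Y61.3018
M5
G00 X146.9337 Y36.0908
M3 S291
G1 X94.0670 Y25.3205 F3366
G1 X83.2967 Y78.1872
G1 X136.1634 Y88.9575
G1 X146.9337 Y36.0908
M5
G00 X219.6233 Y110.7929
M3 S418
G1 X94.9964 Y63.5259 F1475
G1 X96.4188 Y18.7906
G1 X103.8809 Y78.0482
M5
G00 X232.3192 Y102.2199
M3 S291
G1 X210.0425 Y102.5495 F3366
G1 X149.2112 Y79.2215
G1 X88.3159 Y53.2591
G1 X65.8469 Y45.6855
M5
G00 X0.0000 Y0.0000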